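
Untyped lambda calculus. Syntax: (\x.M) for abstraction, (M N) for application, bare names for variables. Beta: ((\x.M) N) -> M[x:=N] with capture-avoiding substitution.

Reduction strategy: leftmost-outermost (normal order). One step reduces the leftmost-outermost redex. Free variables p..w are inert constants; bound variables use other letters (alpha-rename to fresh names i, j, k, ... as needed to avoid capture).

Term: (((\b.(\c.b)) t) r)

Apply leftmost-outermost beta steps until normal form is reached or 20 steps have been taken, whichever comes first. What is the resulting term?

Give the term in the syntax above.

Answer: t

Derivation:
Step 0: (((\b.(\c.b)) t) r)
Step 1: ((\c.t) r)
Step 2: t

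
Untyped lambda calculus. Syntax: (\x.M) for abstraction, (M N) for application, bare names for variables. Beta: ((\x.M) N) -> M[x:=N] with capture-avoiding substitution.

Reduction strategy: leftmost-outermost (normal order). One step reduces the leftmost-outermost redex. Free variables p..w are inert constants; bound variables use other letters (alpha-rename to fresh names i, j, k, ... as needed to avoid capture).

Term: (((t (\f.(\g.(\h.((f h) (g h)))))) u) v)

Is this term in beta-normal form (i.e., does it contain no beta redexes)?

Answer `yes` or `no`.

Term: (((t (\f.(\g.(\h.((f h) (g h)))))) u) v)
No beta redexes found.

Answer: yes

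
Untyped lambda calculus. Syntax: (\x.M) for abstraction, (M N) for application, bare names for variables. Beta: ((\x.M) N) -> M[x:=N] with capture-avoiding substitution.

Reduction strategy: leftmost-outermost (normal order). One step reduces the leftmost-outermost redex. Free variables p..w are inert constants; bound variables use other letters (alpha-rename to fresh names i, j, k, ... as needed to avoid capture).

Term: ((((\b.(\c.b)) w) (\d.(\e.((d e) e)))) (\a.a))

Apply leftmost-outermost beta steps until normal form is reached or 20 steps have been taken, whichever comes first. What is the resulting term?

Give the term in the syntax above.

Step 0: ((((\b.(\c.b)) w) (\d.(\e.((d e) e)))) (\a.a))
Step 1: (((\c.w) (\d.(\e.((d e) e)))) (\a.a))
Step 2: (w (\a.a))

Answer: (w (\a.a))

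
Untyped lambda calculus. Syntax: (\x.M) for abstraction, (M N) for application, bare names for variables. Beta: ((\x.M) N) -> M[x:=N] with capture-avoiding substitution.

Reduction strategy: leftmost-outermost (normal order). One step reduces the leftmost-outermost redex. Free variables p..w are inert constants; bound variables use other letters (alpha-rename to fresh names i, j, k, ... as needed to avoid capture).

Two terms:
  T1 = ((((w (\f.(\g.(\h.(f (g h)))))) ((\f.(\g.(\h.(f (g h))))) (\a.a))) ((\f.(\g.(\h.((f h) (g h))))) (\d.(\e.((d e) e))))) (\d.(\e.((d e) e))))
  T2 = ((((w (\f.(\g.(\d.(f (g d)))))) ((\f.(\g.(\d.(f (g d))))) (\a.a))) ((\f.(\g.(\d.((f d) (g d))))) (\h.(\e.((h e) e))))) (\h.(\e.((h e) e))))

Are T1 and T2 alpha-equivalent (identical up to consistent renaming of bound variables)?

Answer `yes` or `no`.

Answer: yes

Derivation:
Term 1: ((((w (\f.(\g.(\h.(f (g h)))))) ((\f.(\g.(\h.(f (g h))))) (\a.a))) ((\f.(\g.(\h.((f h) (g h))))) (\d.(\e.((d e) e))))) (\d.(\e.((d e) e))))
Term 2: ((((w (\f.(\g.(\d.(f (g d)))))) ((\f.(\g.(\d.(f (g d))))) (\a.a))) ((\f.(\g.(\d.((f d) (g d))))) (\h.(\e.((h e) e))))) (\h.(\e.((h e) e))))
Alpha-equivalence: compare structure up to binder renaming.
Result: True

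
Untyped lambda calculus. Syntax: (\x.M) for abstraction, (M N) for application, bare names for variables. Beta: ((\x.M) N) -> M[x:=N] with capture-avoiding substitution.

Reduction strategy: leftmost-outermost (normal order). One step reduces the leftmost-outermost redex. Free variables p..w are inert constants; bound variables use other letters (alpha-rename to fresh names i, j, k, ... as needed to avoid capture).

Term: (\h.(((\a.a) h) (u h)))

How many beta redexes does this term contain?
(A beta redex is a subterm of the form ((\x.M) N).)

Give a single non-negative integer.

Answer: 1

Derivation:
Term: (\h.(((\a.a) h) (u h)))
  Redex: ((\a.a) h)
Total redexes: 1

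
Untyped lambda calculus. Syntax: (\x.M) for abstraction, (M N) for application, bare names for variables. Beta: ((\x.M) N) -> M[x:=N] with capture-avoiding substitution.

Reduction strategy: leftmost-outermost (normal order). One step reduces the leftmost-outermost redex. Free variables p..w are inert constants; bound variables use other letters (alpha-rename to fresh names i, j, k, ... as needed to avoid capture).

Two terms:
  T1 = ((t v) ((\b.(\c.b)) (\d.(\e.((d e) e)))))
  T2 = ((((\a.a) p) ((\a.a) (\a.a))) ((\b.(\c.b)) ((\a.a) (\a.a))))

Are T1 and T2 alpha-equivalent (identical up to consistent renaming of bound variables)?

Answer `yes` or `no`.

Answer: no

Derivation:
Term 1: ((t v) ((\b.(\c.b)) (\d.(\e.((d e) e)))))
Term 2: ((((\a.a) p) ((\a.a) (\a.a))) ((\b.(\c.b)) ((\a.a) (\a.a))))
Alpha-equivalence: compare structure up to binder renaming.
Result: False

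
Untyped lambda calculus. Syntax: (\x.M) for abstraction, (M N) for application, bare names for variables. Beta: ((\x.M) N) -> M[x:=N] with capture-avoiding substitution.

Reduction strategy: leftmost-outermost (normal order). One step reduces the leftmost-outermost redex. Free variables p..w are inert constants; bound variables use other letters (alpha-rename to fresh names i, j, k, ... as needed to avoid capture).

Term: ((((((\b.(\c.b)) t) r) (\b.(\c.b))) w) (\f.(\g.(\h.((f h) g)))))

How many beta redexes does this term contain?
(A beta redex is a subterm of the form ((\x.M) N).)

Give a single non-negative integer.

Term: ((((((\b.(\c.b)) t) r) (\b.(\c.b))) w) (\f.(\g.(\h.((f h) g)))))
  Redex: ((\b.(\c.b)) t)
Total redexes: 1

Answer: 1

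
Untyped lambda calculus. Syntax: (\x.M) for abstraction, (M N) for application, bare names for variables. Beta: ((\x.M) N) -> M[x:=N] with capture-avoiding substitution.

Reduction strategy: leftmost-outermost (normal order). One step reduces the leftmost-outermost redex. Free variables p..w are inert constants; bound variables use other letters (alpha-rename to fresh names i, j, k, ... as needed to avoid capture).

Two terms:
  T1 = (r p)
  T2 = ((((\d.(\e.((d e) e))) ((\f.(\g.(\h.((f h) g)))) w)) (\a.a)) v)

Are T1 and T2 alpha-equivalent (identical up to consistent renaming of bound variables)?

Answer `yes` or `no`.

Answer: no

Derivation:
Term 1: (r p)
Term 2: ((((\d.(\e.((d e) e))) ((\f.(\g.(\h.((f h) g)))) w)) (\a.a)) v)
Alpha-equivalence: compare structure up to binder renaming.
Result: False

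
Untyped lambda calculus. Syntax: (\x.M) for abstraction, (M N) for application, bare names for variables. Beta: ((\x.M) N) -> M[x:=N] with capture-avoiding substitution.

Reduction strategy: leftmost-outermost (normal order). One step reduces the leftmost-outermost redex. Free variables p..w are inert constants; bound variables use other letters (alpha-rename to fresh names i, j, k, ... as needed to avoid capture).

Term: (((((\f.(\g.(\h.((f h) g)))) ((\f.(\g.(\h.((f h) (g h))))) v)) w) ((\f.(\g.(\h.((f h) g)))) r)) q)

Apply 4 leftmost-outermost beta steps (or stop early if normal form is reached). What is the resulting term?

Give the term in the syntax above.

Step 0: (((((\f.(\g.(\h.((f h) g)))) ((\f.(\g.(\h.((f h) (g h))))) v)) w) ((\f.(\g.(\h.((f h) g)))) r)) q)
Step 1: ((((\g.(\h.((((\f.(\g.(\h.((f h) (g h))))) v) h) g))) w) ((\f.(\g.(\h.((f h) g)))) r)) q)
Step 2: (((\h.((((\f.(\g.(\h.((f h) (g h))))) v) h) w)) ((\f.(\g.(\h.((f h) g)))) r)) q)
Step 3: (((((\f.(\g.(\h.((f h) (g h))))) v) ((\f.(\g.(\h.((f h) g)))) r)) w) q)
Step 4: ((((\g.(\h.((v h) (g h)))) ((\f.(\g.(\h.((f h) g)))) r)) w) q)

Answer: ((((\g.(\h.((v h) (g h)))) ((\f.(\g.(\h.((f h) g)))) r)) w) q)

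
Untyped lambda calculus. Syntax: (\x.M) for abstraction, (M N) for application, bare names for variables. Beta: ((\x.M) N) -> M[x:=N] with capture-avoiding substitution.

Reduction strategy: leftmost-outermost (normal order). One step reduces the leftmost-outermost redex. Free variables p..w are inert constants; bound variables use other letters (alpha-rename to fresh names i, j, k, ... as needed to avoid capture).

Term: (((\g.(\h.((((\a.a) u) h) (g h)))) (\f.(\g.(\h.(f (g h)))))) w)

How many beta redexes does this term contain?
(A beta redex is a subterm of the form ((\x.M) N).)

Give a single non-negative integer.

Answer: 2

Derivation:
Term: (((\g.(\h.((((\a.a) u) h) (g h)))) (\f.(\g.(\h.(f (g h)))))) w)
  Redex: ((\g.(\h.((((\a.a) u) h) (g h)))) (\f.(\g.(\h.(f (g h))))))
  Redex: ((\a.a) u)
Total redexes: 2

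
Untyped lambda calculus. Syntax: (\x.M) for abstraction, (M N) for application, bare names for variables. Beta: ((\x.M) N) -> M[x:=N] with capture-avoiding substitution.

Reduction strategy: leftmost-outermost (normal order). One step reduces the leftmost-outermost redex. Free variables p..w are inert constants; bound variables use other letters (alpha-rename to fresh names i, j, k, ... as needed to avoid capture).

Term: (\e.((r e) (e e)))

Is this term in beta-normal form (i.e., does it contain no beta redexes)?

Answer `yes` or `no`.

Answer: yes

Derivation:
Term: (\e.((r e) (e e)))
No beta redexes found.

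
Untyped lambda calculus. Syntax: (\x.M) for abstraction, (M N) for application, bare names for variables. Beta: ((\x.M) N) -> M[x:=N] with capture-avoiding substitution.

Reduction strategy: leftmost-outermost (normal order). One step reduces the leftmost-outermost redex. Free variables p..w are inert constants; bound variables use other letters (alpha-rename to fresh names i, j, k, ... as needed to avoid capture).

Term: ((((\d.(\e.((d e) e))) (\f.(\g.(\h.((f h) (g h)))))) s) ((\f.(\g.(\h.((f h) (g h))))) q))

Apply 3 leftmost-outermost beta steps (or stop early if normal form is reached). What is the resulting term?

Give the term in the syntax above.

Answer: (((\g.(\h.((s h) (g h)))) s) ((\f.(\g.(\h.((f h) (g h))))) q))

Derivation:
Step 0: ((((\d.(\e.((d e) e))) (\f.(\g.(\h.((f h) (g h)))))) s) ((\f.(\g.(\h.((f h) (g h))))) q))
Step 1: (((\e.(((\f.(\g.(\h.((f h) (g h))))) e) e)) s) ((\f.(\g.(\h.((f h) (g h))))) q))
Step 2: ((((\f.(\g.(\h.((f h) (g h))))) s) s) ((\f.(\g.(\h.((f h) (g h))))) q))
Step 3: (((\g.(\h.((s h) (g h)))) s) ((\f.(\g.(\h.((f h) (g h))))) q))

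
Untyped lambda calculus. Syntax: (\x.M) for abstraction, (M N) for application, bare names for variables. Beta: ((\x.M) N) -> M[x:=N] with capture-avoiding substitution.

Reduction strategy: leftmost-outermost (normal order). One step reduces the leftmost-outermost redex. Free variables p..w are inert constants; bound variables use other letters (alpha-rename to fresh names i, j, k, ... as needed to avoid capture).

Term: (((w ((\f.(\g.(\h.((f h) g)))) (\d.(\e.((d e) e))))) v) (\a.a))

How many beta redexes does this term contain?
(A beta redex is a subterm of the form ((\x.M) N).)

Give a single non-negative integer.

Term: (((w ((\f.(\g.(\h.((f h) g)))) (\d.(\e.((d e) e))))) v) (\a.a))
  Redex: ((\f.(\g.(\h.((f h) g)))) (\d.(\e.((d e) e))))
Total redexes: 1

Answer: 1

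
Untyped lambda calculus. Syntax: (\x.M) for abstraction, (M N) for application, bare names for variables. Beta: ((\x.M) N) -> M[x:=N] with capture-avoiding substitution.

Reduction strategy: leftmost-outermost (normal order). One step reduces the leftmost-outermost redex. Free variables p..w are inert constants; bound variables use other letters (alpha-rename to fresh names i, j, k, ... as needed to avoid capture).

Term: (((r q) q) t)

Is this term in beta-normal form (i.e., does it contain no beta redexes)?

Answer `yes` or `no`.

Answer: yes

Derivation:
Term: (((r q) q) t)
No beta redexes found.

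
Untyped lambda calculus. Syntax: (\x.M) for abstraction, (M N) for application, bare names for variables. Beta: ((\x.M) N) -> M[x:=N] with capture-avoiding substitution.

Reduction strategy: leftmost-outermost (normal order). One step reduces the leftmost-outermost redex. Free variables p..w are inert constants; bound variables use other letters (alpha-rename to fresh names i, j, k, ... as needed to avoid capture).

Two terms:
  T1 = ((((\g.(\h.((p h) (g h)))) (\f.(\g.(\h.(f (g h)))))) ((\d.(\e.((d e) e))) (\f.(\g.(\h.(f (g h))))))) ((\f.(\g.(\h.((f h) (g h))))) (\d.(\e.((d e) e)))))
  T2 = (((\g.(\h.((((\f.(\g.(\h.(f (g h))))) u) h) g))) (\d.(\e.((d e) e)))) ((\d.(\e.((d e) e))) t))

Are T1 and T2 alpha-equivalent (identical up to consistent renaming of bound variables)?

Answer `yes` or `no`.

Answer: no

Derivation:
Term 1: ((((\g.(\h.((p h) (g h)))) (\f.(\g.(\h.(f (g h)))))) ((\d.(\e.((d e) e))) (\f.(\g.(\h.(f (g h))))))) ((\f.(\g.(\h.((f h) (g h))))) (\d.(\e.((d e) e)))))
Term 2: (((\g.(\h.((((\f.(\g.(\h.(f (g h))))) u) h) g))) (\d.(\e.((d e) e)))) ((\d.(\e.((d e) e))) t))
Alpha-equivalence: compare structure up to binder renaming.
Result: False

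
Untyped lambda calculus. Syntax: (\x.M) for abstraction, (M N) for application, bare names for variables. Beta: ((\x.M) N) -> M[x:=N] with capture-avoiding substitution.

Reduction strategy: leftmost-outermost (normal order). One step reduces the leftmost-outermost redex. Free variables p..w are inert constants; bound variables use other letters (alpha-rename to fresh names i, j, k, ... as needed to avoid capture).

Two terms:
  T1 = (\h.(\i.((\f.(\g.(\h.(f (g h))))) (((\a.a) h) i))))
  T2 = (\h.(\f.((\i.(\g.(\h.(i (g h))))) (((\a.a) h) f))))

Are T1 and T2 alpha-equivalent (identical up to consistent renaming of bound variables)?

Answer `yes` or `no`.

Term 1: (\h.(\i.((\f.(\g.(\h.(f (g h))))) (((\a.a) h) i))))
Term 2: (\h.(\f.((\i.(\g.(\h.(i (g h))))) (((\a.a) h) f))))
Alpha-equivalence: compare structure up to binder renaming.
Result: True

Answer: yes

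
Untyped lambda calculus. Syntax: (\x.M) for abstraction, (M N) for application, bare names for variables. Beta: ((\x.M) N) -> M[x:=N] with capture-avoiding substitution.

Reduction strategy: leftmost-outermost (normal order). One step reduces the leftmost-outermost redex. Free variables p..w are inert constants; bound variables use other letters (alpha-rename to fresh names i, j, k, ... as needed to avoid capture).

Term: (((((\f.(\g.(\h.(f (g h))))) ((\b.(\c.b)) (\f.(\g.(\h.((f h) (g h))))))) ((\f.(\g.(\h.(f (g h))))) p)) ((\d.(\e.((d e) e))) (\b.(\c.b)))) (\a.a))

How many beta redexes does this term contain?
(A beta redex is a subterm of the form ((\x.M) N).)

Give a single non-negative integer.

Answer: 4

Derivation:
Term: (((((\f.(\g.(\h.(f (g h))))) ((\b.(\c.b)) (\f.(\g.(\h.((f h) (g h))))))) ((\f.(\g.(\h.(f (g h))))) p)) ((\d.(\e.((d e) e))) (\b.(\c.b)))) (\a.a))
  Redex: ((\f.(\g.(\h.(f (g h))))) ((\b.(\c.b)) (\f.(\g.(\h.((f h) (g h)))))))
  Redex: ((\b.(\c.b)) (\f.(\g.(\h.((f h) (g h))))))
  Redex: ((\f.(\g.(\h.(f (g h))))) p)
  Redex: ((\d.(\e.((d e) e))) (\b.(\c.b)))
Total redexes: 4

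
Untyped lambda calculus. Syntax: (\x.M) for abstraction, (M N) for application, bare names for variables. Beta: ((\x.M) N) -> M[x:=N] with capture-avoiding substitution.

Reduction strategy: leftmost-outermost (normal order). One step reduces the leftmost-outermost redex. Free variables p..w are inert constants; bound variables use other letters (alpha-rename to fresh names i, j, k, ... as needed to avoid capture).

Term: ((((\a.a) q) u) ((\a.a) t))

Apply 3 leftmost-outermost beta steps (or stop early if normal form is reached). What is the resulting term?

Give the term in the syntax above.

Step 0: ((((\a.a) q) u) ((\a.a) t))
Step 1: ((q u) ((\a.a) t))
Step 2: ((q u) t)
Step 3: (normal form reached)

Answer: ((q u) t)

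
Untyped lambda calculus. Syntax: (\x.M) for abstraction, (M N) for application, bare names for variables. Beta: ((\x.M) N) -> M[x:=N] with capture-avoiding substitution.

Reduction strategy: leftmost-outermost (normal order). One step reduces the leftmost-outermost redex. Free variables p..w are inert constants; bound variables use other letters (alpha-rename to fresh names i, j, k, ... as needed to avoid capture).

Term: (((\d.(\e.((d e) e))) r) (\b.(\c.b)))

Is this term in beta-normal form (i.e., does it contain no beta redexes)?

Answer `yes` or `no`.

Term: (((\d.(\e.((d e) e))) r) (\b.(\c.b)))
Found 1 beta redex(es).

Answer: no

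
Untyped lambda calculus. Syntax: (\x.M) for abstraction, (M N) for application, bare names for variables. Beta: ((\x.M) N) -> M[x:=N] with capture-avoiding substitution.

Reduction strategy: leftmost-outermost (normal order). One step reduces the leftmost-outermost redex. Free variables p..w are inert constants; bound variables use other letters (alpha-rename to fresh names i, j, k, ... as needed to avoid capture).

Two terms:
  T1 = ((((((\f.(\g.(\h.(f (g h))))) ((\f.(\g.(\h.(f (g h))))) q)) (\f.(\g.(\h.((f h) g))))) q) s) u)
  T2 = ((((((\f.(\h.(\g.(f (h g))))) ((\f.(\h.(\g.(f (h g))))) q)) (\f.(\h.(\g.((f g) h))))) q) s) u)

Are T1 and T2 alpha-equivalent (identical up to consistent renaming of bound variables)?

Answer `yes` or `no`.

Answer: yes

Derivation:
Term 1: ((((((\f.(\g.(\h.(f (g h))))) ((\f.(\g.(\h.(f (g h))))) q)) (\f.(\g.(\h.((f h) g))))) q) s) u)
Term 2: ((((((\f.(\h.(\g.(f (h g))))) ((\f.(\h.(\g.(f (h g))))) q)) (\f.(\h.(\g.((f g) h))))) q) s) u)
Alpha-equivalence: compare structure up to binder renaming.
Result: True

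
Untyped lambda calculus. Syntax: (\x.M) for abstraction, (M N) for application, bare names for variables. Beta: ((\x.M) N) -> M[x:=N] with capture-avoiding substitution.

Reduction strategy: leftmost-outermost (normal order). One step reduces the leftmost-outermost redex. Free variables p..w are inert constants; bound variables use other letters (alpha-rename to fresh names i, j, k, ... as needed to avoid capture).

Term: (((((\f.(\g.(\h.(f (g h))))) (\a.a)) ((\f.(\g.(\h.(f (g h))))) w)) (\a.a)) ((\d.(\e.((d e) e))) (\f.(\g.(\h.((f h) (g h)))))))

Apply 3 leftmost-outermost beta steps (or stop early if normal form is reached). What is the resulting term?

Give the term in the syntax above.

Step 0: (((((\f.(\g.(\h.(f (g h))))) (\a.a)) ((\f.(\g.(\h.(f (g h))))) w)) (\a.a)) ((\d.(\e.((d e) e))) (\f.(\g.(\h.((f h) (g h)))))))
Step 1: ((((\g.(\h.((\a.a) (g h)))) ((\f.(\g.(\h.(f (g h))))) w)) (\a.a)) ((\d.(\e.((d e) e))) (\f.(\g.(\h.((f h) (g h)))))))
Step 2: (((\h.((\a.a) (((\f.(\g.(\h.(f (g h))))) w) h))) (\a.a)) ((\d.(\e.((d e) e))) (\f.(\g.(\h.((f h) (g h)))))))
Step 3: (((\a.a) (((\f.(\g.(\h.(f (g h))))) w) (\a.a))) ((\d.(\e.((d e) e))) (\f.(\g.(\h.((f h) (g h)))))))

Answer: (((\a.a) (((\f.(\g.(\h.(f (g h))))) w) (\a.a))) ((\d.(\e.((d e) e))) (\f.(\g.(\h.((f h) (g h)))))))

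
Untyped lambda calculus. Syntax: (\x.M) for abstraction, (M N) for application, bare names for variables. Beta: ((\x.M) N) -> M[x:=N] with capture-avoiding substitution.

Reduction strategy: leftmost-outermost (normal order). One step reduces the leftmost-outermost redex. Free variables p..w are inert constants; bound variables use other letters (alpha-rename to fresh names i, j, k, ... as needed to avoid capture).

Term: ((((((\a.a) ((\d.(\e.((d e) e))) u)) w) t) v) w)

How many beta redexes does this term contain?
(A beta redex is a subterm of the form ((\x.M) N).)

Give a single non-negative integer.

Term: ((((((\a.a) ((\d.(\e.((d e) e))) u)) w) t) v) w)
  Redex: ((\a.a) ((\d.(\e.((d e) e))) u))
  Redex: ((\d.(\e.((d e) e))) u)
Total redexes: 2

Answer: 2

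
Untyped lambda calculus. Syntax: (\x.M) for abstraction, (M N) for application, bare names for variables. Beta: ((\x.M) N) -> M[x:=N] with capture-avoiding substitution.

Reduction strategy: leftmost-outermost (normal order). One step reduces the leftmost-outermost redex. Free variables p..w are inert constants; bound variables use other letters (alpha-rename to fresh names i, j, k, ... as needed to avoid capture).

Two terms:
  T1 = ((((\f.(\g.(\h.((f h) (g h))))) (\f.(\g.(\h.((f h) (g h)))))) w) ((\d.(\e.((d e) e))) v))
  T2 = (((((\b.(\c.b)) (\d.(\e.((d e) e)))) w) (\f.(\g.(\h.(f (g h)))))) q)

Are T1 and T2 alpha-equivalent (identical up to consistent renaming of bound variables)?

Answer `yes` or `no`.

Answer: no

Derivation:
Term 1: ((((\f.(\g.(\h.((f h) (g h))))) (\f.(\g.(\h.((f h) (g h)))))) w) ((\d.(\e.((d e) e))) v))
Term 2: (((((\b.(\c.b)) (\d.(\e.((d e) e)))) w) (\f.(\g.(\h.(f (g h)))))) q)
Alpha-equivalence: compare structure up to binder renaming.
Result: False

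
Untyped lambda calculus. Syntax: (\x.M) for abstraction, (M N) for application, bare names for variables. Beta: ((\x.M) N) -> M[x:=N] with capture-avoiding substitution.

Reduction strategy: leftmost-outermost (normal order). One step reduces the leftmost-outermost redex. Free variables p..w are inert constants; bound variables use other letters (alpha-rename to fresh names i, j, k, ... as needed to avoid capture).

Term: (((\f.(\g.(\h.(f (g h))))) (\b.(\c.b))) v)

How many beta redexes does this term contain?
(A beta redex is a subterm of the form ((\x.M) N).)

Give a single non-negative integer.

Answer: 1

Derivation:
Term: (((\f.(\g.(\h.(f (g h))))) (\b.(\c.b))) v)
  Redex: ((\f.(\g.(\h.(f (g h))))) (\b.(\c.b)))
Total redexes: 1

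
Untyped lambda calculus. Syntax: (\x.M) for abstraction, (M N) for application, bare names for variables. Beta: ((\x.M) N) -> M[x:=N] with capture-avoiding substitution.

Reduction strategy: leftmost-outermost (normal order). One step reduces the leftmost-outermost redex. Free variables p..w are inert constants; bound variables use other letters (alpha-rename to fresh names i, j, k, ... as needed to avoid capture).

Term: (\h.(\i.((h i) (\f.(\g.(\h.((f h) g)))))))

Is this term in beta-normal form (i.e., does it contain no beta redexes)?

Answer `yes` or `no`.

Term: (\h.(\i.((h i) (\f.(\g.(\h.((f h) g)))))))
No beta redexes found.

Answer: yes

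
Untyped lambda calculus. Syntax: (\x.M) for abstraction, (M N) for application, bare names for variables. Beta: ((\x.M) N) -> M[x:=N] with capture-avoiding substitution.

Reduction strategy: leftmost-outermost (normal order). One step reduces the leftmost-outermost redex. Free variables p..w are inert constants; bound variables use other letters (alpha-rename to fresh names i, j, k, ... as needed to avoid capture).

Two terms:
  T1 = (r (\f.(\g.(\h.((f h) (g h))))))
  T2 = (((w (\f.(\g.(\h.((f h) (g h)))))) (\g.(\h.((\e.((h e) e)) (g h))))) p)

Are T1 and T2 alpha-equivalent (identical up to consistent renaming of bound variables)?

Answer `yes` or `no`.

Answer: no

Derivation:
Term 1: (r (\f.(\g.(\h.((f h) (g h))))))
Term 2: (((w (\f.(\g.(\h.((f h) (g h)))))) (\g.(\h.((\e.((h e) e)) (g h))))) p)
Alpha-equivalence: compare structure up to binder renaming.
Result: False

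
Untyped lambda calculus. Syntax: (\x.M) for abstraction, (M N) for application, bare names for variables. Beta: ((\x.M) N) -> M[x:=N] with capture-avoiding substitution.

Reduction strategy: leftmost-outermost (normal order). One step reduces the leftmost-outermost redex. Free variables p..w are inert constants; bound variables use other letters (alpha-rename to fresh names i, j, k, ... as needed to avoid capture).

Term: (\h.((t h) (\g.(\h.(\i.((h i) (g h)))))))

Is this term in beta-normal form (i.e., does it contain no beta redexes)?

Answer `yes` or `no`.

Answer: yes

Derivation:
Term: (\h.((t h) (\g.(\h.(\i.((h i) (g h)))))))
No beta redexes found.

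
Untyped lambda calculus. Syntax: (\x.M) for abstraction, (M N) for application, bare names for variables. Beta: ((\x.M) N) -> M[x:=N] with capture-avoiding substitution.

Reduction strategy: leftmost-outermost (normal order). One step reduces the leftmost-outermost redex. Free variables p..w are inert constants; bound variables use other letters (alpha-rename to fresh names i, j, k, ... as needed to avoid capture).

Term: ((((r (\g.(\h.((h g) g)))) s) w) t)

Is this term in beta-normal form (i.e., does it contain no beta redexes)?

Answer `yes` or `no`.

Term: ((((r (\g.(\h.((h g) g)))) s) w) t)
No beta redexes found.

Answer: yes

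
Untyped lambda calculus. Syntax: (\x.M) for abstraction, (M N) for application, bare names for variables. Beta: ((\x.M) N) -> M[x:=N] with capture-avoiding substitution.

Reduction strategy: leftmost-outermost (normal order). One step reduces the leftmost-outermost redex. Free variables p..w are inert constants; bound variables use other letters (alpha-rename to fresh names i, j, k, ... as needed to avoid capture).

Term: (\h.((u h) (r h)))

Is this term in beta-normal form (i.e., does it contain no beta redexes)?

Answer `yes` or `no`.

Term: (\h.((u h) (r h)))
No beta redexes found.

Answer: yes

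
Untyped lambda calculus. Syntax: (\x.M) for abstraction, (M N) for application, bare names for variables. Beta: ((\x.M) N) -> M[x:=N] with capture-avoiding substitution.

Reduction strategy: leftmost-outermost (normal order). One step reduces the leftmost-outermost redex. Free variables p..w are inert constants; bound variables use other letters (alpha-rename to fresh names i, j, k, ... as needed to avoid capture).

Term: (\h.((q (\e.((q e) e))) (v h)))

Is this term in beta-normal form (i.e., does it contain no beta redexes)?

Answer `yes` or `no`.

Answer: yes

Derivation:
Term: (\h.((q (\e.((q e) e))) (v h)))
No beta redexes found.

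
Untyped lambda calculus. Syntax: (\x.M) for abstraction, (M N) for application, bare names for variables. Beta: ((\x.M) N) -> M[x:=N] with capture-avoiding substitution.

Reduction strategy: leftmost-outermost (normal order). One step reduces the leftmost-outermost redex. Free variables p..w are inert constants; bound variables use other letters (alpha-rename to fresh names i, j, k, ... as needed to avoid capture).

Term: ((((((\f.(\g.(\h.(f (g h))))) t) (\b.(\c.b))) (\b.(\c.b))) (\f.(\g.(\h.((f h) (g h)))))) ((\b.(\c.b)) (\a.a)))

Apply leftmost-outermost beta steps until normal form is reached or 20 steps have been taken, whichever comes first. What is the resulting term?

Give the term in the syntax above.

Answer: (((t (\c.(\b.(\c.b)))) (\f.(\g.(\h.((f h) (g h)))))) (\c.(\a.a)))

Derivation:
Step 0: ((((((\f.(\g.(\h.(f (g h))))) t) (\b.(\c.b))) (\b.(\c.b))) (\f.(\g.(\h.((f h) (g h)))))) ((\b.(\c.b)) (\a.a)))
Step 1: (((((\g.(\h.(t (g h)))) (\b.(\c.b))) (\b.(\c.b))) (\f.(\g.(\h.((f h) (g h)))))) ((\b.(\c.b)) (\a.a)))
Step 2: ((((\h.(t ((\b.(\c.b)) h))) (\b.(\c.b))) (\f.(\g.(\h.((f h) (g h)))))) ((\b.(\c.b)) (\a.a)))
Step 3: (((t ((\b.(\c.b)) (\b.(\c.b)))) (\f.(\g.(\h.((f h) (g h)))))) ((\b.(\c.b)) (\a.a)))
Step 4: (((t (\c.(\b.(\c.b)))) (\f.(\g.(\h.((f h) (g h)))))) ((\b.(\c.b)) (\a.a)))
Step 5: (((t (\c.(\b.(\c.b)))) (\f.(\g.(\h.((f h) (g h)))))) (\c.(\a.a)))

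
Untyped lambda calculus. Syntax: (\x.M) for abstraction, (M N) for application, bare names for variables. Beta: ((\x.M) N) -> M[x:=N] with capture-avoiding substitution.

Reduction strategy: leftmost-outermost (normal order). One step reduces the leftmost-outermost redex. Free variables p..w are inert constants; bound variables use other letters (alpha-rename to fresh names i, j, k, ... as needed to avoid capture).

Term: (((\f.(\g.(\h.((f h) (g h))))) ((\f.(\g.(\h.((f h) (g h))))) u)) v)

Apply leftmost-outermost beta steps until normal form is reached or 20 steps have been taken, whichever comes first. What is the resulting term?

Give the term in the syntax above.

Answer: (\h.((u (v h)) (h (v h))))

Derivation:
Step 0: (((\f.(\g.(\h.((f h) (g h))))) ((\f.(\g.(\h.((f h) (g h))))) u)) v)
Step 1: ((\g.(\h.((((\f.(\g.(\h.((f h) (g h))))) u) h) (g h)))) v)
Step 2: (\h.((((\f.(\g.(\h.((f h) (g h))))) u) h) (v h)))
Step 3: (\h.(((\g.(\h.((u h) (g h)))) h) (v h)))
Step 4: (\h.((\i.((u i) (h i))) (v h)))
Step 5: (\h.((u (v h)) (h (v h))))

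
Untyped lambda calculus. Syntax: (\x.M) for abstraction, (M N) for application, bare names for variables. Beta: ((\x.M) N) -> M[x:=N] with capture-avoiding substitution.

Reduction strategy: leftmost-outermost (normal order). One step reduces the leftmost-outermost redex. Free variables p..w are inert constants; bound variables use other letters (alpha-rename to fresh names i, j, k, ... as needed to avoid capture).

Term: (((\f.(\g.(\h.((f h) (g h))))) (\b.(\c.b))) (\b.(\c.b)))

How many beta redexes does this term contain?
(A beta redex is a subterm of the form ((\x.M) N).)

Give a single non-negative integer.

Answer: 1

Derivation:
Term: (((\f.(\g.(\h.((f h) (g h))))) (\b.(\c.b))) (\b.(\c.b)))
  Redex: ((\f.(\g.(\h.((f h) (g h))))) (\b.(\c.b)))
Total redexes: 1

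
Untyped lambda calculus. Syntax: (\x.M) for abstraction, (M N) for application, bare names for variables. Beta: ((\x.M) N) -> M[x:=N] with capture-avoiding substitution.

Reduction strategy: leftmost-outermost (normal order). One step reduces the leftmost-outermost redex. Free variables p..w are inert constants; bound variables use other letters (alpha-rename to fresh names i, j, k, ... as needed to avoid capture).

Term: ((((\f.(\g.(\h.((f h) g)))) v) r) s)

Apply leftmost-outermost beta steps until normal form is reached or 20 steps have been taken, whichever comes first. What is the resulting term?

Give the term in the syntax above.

Step 0: ((((\f.(\g.(\h.((f h) g)))) v) r) s)
Step 1: (((\g.(\h.((v h) g))) r) s)
Step 2: ((\h.((v h) r)) s)
Step 3: ((v s) r)

Answer: ((v s) r)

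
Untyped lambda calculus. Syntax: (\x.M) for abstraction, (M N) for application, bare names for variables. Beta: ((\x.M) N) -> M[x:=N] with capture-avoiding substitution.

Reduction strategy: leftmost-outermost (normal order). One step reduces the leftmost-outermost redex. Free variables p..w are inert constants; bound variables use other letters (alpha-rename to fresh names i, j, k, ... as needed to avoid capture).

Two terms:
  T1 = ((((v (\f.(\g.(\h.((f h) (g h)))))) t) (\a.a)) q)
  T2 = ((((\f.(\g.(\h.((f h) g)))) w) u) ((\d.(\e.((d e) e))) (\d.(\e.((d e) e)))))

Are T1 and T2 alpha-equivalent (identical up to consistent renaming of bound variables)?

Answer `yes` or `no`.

Term 1: ((((v (\f.(\g.(\h.((f h) (g h)))))) t) (\a.a)) q)
Term 2: ((((\f.(\g.(\h.((f h) g)))) w) u) ((\d.(\e.((d e) e))) (\d.(\e.((d e) e)))))
Alpha-equivalence: compare structure up to binder renaming.
Result: False

Answer: no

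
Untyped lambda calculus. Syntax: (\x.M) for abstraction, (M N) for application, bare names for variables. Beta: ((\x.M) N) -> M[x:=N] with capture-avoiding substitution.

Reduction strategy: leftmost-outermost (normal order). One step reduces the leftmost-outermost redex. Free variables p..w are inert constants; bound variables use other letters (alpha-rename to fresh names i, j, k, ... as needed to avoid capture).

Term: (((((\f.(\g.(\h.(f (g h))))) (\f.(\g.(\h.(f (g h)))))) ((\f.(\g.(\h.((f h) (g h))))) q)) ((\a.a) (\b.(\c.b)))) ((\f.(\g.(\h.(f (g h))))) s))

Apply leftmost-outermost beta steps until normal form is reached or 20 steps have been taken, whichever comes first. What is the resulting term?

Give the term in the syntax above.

Step 0: (((((\f.(\g.(\h.(f (g h))))) (\f.(\g.(\h.(f (g h)))))) ((\f.(\g.(\h.((f h) (g h))))) q)) ((\a.a) (\b.(\c.b)))) ((\f.(\g.(\h.(f (g h))))) s))
Step 1: ((((\g.(\h.((\f.(\g.(\h.(f (g h))))) (g h)))) ((\f.(\g.(\h.((f h) (g h))))) q)) ((\a.a) (\b.(\c.b)))) ((\f.(\g.(\h.(f (g h))))) s))
Step 2: (((\h.((\f.(\g.(\h.(f (g h))))) (((\f.(\g.(\h.((f h) (g h))))) q) h))) ((\a.a) (\b.(\c.b)))) ((\f.(\g.(\h.(f (g h))))) s))
Step 3: (((\f.(\g.(\h.(f (g h))))) (((\f.(\g.(\h.((f h) (g h))))) q) ((\a.a) (\b.(\c.b))))) ((\f.(\g.(\h.(f (g h))))) s))
Step 4: ((\g.(\h.((((\f.(\g.(\h.((f h) (g h))))) q) ((\a.a) (\b.(\c.b)))) (g h)))) ((\f.(\g.(\h.(f (g h))))) s))
Step 5: (\h.((((\f.(\g.(\h.((f h) (g h))))) q) ((\a.a) (\b.(\c.b)))) (((\f.(\g.(\h.(f (g h))))) s) h)))
Step 6: (\h.(((\g.(\h.((q h) (g h)))) ((\a.a) (\b.(\c.b)))) (((\f.(\g.(\h.(f (g h))))) s) h)))
Step 7: (\h.((\h.((q h) (((\a.a) (\b.(\c.b))) h))) (((\f.(\g.(\h.(f (g h))))) s) h)))
Step 8: (\h.((q (((\f.(\g.(\h.(f (g h))))) s) h)) (((\a.a) (\b.(\c.b))) (((\f.(\g.(\h.(f (g h))))) s) h))))
Step 9: (\h.((q ((\g.(\h.(s (g h)))) h)) (((\a.a) (\b.(\c.b))) (((\f.(\g.(\h.(f (g h))))) s) h))))
Step 10: (\h.((q (\i.(s (h i)))) (((\a.a) (\b.(\c.b))) (((\f.(\g.(\h.(f (g h))))) s) h))))
Step 11: (\h.((q (\i.(s (h i)))) ((\b.(\c.b)) (((\f.(\g.(\h.(f (g h))))) s) h))))
Step 12: (\h.((q (\i.(s (h i)))) (\c.(((\f.(\g.(\h.(f (g h))))) s) h))))
Step 13: (\h.((q (\i.(s (h i)))) (\c.((\g.(\h.(s (g h)))) h))))
Step 14: (\h.((q (\i.(s (h i)))) (\c.(\i.(s (h i))))))

Answer: (\h.((q (\i.(s (h i)))) (\c.(\i.(s (h i))))))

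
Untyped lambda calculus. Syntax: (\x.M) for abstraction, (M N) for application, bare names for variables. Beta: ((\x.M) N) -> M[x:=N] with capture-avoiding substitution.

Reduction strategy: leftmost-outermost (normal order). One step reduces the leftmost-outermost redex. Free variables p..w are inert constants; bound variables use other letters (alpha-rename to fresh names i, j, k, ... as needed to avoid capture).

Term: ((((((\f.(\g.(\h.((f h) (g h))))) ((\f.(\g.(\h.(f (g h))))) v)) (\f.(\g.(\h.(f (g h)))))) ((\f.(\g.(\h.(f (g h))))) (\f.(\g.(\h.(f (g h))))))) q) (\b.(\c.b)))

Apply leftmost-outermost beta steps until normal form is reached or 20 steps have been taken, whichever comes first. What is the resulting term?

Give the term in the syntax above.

Step 0: ((((((\f.(\g.(\h.((f h) (g h))))) ((\f.(\g.(\h.(f (g h))))) v)) (\f.(\g.(\h.(f (g h)))))) ((\f.(\g.(\h.(f (g h))))) (\f.(\g.(\h.(f (g h))))))) q) (\b.(\c.b)))
Step 1: (((((\g.(\h.((((\f.(\g.(\h.(f (g h))))) v) h) (g h)))) (\f.(\g.(\h.(f (g h)))))) ((\f.(\g.(\h.(f (g h))))) (\f.(\g.(\h.(f (g h))))))) q) (\b.(\c.b)))
Step 2: ((((\h.((((\f.(\g.(\h.(f (g h))))) v) h) ((\f.(\g.(\h.(f (g h))))) h))) ((\f.(\g.(\h.(f (g h))))) (\f.(\g.(\h.(f (g h))))))) q) (\b.(\c.b)))
Step 3: ((((((\f.(\g.(\h.(f (g h))))) v) ((\f.(\g.(\h.(f (g h))))) (\f.(\g.(\h.(f (g h))))))) ((\f.(\g.(\h.(f (g h))))) ((\f.(\g.(\h.(f (g h))))) (\f.(\g.(\h.(f (g h)))))))) q) (\b.(\c.b)))
Step 4: (((((\g.(\h.(v (g h)))) ((\f.(\g.(\h.(f (g h))))) (\f.(\g.(\h.(f (g h))))))) ((\f.(\g.(\h.(f (g h))))) ((\f.(\g.(\h.(f (g h))))) (\f.(\g.(\h.(f (g h)))))))) q) (\b.(\c.b)))
Step 5: ((((\h.(v (((\f.(\g.(\h.(f (g h))))) (\f.(\g.(\h.(f (g h)))))) h))) ((\f.(\g.(\h.(f (g h))))) ((\f.(\g.(\h.(f (g h))))) (\f.(\g.(\h.(f (g h)))))))) q) (\b.(\c.b)))
Step 6: (((v (((\f.(\g.(\h.(f (g h))))) (\f.(\g.(\h.(f (g h)))))) ((\f.(\g.(\h.(f (g h))))) ((\f.(\g.(\h.(f (g h))))) (\f.(\g.(\h.(f (g h))))))))) q) (\b.(\c.b)))
Step 7: (((v ((\g.(\h.((\f.(\g.(\h.(f (g h))))) (g h)))) ((\f.(\g.(\h.(f (g h))))) ((\f.(\g.(\h.(f (g h))))) (\f.(\g.(\h.(f (g h))))))))) q) (\b.(\c.b)))
Step 8: (((v (\h.((\f.(\g.(\h.(f (g h))))) (((\f.(\g.(\h.(f (g h))))) ((\f.(\g.(\h.(f (g h))))) (\f.(\g.(\h.(f (g h))))))) h)))) q) (\b.(\c.b)))
Step 9: (((v (\h.(\g.(\i.((((\f.(\g.(\h.(f (g h))))) ((\f.(\g.(\h.(f (g h))))) (\f.(\g.(\h.(f (g h))))))) h) (g i)))))) q) (\b.(\c.b)))
Step 10: (((v (\h.(\g.(\i.(((\g.(\h.(((\f.(\g.(\h.(f (g h))))) (\f.(\g.(\h.(f (g h)))))) (g h)))) h) (g i)))))) q) (\b.(\c.b)))
Step 11: (((v (\h.(\g.(\i.((\i.(((\f.(\g.(\h.(f (g h))))) (\f.(\g.(\h.(f (g h)))))) (h i))) (g i)))))) q) (\b.(\c.b)))
Step 12: (((v (\h.(\g.(\i.(((\f.(\g.(\h.(f (g h))))) (\f.(\g.(\h.(f (g h)))))) (h (g i))))))) q) (\b.(\c.b)))
Step 13: (((v (\h.(\g.(\i.((\g.(\h.((\f.(\g.(\h.(f (g h))))) (g h)))) (h (g i))))))) q) (\b.(\c.b)))
Step 14: (((v (\h.(\g.(\i.(\j.((\f.(\g.(\h.(f (g h))))) ((h (g i)) j))))))) q) (\b.(\c.b)))
Step 15: (((v (\h.(\g.(\i.(\j.(\k.(\l.(((h (g i)) j) (k l))))))))) q) (\b.(\c.b)))

Answer: (((v (\h.(\g.(\i.(\j.(\k.(\l.(((h (g i)) j) (k l))))))))) q) (\b.(\c.b)))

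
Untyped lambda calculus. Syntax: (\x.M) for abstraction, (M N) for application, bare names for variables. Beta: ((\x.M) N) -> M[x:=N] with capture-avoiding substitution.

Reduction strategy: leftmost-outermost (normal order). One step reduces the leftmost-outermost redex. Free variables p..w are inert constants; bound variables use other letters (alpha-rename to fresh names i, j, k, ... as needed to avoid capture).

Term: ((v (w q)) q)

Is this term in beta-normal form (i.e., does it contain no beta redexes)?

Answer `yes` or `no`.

Answer: yes

Derivation:
Term: ((v (w q)) q)
No beta redexes found.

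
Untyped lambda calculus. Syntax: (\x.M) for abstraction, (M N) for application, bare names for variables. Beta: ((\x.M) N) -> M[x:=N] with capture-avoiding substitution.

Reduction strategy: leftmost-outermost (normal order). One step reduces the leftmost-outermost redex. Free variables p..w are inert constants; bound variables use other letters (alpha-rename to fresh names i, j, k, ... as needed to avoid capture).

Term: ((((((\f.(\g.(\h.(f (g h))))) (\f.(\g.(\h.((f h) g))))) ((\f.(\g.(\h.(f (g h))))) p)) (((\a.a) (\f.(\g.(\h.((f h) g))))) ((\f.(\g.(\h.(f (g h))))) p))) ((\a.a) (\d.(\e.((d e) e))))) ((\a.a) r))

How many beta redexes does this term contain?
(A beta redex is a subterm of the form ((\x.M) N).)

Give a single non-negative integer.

Term: ((((((\f.(\g.(\h.(f (g h))))) (\f.(\g.(\h.((f h) g))))) ((\f.(\g.(\h.(f (g h))))) p)) (((\a.a) (\f.(\g.(\h.((f h) g))))) ((\f.(\g.(\h.(f (g h))))) p))) ((\a.a) (\d.(\e.((d e) e))))) ((\a.a) r))
  Redex: ((\f.(\g.(\h.(f (g h))))) (\f.(\g.(\h.((f h) g)))))
  Redex: ((\f.(\g.(\h.(f (g h))))) p)
  Redex: ((\a.a) (\f.(\g.(\h.((f h) g)))))
  Redex: ((\f.(\g.(\h.(f (g h))))) p)
  Redex: ((\a.a) (\d.(\e.((d e) e))))
  Redex: ((\a.a) r)
Total redexes: 6

Answer: 6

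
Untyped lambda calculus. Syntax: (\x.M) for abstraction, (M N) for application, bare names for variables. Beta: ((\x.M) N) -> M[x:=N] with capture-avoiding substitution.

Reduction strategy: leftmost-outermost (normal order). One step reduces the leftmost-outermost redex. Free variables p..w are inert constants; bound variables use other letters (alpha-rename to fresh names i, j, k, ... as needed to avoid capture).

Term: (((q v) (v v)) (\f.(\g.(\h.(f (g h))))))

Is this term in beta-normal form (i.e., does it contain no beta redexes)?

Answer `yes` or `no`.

Answer: yes

Derivation:
Term: (((q v) (v v)) (\f.(\g.(\h.(f (g h))))))
No beta redexes found.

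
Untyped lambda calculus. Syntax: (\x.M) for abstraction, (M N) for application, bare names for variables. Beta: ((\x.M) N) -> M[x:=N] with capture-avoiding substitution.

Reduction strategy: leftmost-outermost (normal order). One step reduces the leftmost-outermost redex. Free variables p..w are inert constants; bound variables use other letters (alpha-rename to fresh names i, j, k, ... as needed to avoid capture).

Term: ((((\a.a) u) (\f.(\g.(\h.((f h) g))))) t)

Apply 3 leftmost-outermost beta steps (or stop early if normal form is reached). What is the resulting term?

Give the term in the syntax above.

Answer: ((u (\f.(\g.(\h.((f h) g))))) t)

Derivation:
Step 0: ((((\a.a) u) (\f.(\g.(\h.((f h) g))))) t)
Step 1: ((u (\f.(\g.(\h.((f h) g))))) t)
Step 2: (normal form reached)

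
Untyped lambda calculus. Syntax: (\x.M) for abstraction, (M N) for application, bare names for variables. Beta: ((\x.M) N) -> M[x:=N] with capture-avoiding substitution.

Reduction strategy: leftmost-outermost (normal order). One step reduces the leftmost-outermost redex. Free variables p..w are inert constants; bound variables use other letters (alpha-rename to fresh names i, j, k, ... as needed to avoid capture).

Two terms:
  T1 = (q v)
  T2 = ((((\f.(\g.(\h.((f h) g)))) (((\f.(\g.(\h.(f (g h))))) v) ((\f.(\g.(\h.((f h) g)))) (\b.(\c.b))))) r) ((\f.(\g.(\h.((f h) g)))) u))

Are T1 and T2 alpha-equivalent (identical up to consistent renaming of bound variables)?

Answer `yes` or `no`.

Answer: no

Derivation:
Term 1: (q v)
Term 2: ((((\f.(\g.(\h.((f h) g)))) (((\f.(\g.(\h.(f (g h))))) v) ((\f.(\g.(\h.((f h) g)))) (\b.(\c.b))))) r) ((\f.(\g.(\h.((f h) g)))) u))
Alpha-equivalence: compare structure up to binder renaming.
Result: False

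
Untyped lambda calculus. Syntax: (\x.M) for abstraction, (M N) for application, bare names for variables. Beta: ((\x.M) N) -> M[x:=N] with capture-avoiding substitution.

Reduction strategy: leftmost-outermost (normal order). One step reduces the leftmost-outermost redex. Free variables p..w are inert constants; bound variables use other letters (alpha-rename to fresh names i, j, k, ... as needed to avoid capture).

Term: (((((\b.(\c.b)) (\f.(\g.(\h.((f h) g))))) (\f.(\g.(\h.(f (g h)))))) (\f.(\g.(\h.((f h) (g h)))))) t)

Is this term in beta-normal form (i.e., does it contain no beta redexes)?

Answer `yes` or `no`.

Answer: no

Derivation:
Term: (((((\b.(\c.b)) (\f.(\g.(\h.((f h) g))))) (\f.(\g.(\h.(f (g h)))))) (\f.(\g.(\h.((f h) (g h)))))) t)
Found 1 beta redex(es).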